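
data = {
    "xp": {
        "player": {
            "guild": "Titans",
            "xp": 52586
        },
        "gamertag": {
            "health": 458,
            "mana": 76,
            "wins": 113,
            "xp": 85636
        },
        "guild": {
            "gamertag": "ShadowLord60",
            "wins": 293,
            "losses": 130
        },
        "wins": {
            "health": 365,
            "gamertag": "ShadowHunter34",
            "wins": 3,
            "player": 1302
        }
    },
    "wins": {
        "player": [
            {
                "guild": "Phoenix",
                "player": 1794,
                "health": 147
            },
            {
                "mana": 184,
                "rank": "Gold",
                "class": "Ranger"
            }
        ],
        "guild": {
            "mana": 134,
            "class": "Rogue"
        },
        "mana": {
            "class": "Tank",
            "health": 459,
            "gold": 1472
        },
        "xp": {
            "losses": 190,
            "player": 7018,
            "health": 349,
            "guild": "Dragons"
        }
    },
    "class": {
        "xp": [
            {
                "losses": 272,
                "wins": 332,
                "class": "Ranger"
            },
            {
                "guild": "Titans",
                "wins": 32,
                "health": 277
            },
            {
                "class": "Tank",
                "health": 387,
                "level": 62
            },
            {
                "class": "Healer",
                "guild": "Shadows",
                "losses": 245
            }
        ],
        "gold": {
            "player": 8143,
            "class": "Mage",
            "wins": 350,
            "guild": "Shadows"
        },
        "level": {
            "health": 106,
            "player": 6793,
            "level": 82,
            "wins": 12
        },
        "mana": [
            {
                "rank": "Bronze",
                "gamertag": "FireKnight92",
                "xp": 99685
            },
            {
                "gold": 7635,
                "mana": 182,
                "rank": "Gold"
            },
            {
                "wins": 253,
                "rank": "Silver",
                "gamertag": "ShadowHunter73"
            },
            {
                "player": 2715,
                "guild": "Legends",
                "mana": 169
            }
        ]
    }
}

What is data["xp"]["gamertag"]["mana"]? 76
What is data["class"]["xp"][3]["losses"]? 245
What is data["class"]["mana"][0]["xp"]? 99685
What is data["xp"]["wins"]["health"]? 365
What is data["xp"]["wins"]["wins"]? 3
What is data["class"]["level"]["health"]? 106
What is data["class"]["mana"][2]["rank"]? "Silver"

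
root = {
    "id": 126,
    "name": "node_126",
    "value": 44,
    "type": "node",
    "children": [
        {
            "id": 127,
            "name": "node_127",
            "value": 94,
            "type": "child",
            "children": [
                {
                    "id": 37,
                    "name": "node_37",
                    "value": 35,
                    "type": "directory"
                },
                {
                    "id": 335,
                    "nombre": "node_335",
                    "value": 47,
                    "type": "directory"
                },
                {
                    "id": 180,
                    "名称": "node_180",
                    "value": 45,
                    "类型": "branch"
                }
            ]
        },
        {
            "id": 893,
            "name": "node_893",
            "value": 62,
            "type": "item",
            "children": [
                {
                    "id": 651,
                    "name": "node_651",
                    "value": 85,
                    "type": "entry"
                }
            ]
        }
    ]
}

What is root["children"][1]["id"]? 893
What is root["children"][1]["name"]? "node_893"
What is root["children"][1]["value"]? 62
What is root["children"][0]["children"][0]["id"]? 37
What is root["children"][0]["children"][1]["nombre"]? "node_335"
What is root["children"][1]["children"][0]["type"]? "entry"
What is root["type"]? "node"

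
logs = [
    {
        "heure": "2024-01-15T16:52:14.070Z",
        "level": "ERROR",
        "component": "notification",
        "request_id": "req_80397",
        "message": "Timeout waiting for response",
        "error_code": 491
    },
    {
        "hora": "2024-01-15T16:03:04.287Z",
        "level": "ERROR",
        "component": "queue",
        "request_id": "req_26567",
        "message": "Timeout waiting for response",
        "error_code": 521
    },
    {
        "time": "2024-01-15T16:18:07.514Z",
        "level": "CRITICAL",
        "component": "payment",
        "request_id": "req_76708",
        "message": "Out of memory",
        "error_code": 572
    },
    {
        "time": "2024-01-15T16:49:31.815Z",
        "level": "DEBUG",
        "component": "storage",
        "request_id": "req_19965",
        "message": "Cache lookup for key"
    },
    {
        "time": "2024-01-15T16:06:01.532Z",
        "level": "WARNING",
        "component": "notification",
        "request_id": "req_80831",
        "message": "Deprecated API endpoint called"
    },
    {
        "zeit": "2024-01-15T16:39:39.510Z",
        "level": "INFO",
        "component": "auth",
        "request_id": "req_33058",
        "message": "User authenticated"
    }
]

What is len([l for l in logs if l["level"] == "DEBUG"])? 1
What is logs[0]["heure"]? "2024-01-15T16:52:14.070Z"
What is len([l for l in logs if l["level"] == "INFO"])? 1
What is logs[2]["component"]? "payment"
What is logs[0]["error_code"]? 491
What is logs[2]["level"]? "CRITICAL"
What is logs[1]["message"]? "Timeout waiting for response"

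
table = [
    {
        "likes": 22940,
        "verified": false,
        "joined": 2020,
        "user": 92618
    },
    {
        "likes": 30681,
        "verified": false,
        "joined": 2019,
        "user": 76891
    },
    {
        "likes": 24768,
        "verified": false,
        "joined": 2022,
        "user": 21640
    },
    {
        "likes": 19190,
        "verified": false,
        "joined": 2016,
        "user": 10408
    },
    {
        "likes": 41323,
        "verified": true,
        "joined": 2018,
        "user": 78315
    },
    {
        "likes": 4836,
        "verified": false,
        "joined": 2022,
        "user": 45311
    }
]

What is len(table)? 6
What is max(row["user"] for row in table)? 92618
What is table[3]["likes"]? 19190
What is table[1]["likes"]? 30681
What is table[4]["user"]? 78315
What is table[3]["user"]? 10408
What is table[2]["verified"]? False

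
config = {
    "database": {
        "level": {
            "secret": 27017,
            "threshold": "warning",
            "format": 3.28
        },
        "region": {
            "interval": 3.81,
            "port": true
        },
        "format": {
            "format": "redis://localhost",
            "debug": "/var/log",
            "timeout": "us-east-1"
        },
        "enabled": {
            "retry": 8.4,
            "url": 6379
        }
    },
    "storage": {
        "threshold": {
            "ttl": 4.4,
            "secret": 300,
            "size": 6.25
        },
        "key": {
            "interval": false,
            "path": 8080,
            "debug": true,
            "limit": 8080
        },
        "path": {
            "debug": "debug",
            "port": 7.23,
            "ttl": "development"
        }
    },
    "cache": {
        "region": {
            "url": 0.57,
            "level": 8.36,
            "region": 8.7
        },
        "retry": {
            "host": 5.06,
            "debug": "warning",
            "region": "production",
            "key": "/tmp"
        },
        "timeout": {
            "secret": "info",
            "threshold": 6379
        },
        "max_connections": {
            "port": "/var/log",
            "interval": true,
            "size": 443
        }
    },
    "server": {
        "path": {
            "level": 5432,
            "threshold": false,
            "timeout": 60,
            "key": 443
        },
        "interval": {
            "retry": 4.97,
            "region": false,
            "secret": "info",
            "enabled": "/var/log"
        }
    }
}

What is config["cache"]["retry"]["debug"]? "warning"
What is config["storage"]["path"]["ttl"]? "development"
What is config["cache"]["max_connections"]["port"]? "/var/log"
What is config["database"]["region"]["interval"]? 3.81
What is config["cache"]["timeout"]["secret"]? "info"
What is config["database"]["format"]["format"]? "redis://localhost"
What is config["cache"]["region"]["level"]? 8.36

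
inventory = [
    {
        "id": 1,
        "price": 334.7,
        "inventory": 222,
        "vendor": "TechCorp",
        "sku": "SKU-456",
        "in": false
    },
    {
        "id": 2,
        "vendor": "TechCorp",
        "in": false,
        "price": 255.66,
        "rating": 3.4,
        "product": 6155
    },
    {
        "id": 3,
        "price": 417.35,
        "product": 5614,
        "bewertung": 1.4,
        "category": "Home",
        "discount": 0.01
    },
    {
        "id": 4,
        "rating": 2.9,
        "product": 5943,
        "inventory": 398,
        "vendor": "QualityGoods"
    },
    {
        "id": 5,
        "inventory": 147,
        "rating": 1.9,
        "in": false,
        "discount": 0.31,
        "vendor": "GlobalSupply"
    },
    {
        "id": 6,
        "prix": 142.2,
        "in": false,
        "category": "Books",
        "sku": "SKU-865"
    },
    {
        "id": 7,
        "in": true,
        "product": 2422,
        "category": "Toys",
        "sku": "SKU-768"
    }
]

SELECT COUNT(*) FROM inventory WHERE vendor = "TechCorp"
2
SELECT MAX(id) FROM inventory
7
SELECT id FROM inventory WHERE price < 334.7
[2]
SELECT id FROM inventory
[1, 2, 3, 4, 5, 6, 7]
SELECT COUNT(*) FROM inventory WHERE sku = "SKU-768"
1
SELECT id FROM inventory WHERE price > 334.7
[3]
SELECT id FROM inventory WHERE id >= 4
[4, 5, 6, 7]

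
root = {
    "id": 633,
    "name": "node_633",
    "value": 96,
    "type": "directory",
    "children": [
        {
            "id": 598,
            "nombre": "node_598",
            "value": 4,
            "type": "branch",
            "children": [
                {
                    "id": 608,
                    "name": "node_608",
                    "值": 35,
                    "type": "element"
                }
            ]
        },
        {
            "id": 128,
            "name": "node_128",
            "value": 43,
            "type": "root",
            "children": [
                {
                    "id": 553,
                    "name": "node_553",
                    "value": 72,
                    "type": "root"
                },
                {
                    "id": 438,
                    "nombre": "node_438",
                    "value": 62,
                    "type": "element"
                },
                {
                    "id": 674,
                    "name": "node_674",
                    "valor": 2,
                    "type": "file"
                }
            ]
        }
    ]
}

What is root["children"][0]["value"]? 4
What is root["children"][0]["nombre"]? "node_598"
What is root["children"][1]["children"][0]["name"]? "node_553"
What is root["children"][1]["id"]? 128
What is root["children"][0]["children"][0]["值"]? 35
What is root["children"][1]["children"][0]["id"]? 553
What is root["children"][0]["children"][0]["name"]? "node_608"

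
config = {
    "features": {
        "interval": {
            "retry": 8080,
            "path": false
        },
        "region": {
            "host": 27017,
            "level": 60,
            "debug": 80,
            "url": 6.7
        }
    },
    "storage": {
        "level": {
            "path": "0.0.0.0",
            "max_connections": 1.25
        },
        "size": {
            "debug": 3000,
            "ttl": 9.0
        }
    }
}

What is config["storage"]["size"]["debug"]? 3000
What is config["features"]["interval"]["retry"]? 8080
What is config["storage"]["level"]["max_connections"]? 1.25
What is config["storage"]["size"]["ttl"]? 9.0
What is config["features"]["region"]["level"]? 60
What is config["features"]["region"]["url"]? 6.7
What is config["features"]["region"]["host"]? 27017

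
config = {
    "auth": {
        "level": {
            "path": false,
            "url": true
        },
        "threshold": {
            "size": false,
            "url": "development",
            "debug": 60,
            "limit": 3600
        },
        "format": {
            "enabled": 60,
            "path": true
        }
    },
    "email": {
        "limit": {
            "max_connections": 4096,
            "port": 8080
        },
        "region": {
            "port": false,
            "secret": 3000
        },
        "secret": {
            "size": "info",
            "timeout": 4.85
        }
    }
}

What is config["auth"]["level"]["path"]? False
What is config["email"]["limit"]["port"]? 8080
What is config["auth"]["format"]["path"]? True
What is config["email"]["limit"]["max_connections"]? 4096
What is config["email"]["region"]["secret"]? 3000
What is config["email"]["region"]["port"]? False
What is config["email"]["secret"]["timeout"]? 4.85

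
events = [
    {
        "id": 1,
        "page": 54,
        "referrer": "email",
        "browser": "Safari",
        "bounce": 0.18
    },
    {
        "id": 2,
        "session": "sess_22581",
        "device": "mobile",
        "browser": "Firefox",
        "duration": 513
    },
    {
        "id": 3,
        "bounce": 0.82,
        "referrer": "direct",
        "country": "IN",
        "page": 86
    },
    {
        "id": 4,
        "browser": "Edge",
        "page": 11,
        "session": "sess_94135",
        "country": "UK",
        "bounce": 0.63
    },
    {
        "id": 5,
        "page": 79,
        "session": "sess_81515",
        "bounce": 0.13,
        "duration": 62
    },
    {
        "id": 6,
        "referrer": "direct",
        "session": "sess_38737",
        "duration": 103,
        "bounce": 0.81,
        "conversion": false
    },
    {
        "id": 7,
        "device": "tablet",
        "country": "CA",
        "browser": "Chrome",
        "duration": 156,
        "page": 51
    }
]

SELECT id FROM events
[1, 2, 3, 4, 5, 6, 7]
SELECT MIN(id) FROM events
1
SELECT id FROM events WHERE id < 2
[1]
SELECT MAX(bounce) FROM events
0.82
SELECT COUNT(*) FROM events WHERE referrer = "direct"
2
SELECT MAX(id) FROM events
7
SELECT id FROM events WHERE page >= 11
[1, 3, 4, 5, 7]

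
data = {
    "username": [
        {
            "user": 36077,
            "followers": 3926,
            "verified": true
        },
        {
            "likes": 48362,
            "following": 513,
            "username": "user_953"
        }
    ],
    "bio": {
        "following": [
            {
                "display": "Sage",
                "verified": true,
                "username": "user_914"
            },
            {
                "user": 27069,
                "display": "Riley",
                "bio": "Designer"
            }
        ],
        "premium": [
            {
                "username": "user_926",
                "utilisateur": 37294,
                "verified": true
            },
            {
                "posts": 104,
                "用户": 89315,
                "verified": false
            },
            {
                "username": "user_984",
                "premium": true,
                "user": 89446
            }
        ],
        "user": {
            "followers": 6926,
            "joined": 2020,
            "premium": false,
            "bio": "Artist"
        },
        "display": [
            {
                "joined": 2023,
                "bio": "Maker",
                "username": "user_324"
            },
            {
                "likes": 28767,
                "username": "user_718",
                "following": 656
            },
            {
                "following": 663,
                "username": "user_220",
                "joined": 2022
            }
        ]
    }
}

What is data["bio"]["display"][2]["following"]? 663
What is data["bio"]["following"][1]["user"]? 27069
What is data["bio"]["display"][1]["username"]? "user_718"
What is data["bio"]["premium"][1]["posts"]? 104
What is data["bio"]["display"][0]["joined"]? 2023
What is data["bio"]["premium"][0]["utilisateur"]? 37294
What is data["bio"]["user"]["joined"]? 2020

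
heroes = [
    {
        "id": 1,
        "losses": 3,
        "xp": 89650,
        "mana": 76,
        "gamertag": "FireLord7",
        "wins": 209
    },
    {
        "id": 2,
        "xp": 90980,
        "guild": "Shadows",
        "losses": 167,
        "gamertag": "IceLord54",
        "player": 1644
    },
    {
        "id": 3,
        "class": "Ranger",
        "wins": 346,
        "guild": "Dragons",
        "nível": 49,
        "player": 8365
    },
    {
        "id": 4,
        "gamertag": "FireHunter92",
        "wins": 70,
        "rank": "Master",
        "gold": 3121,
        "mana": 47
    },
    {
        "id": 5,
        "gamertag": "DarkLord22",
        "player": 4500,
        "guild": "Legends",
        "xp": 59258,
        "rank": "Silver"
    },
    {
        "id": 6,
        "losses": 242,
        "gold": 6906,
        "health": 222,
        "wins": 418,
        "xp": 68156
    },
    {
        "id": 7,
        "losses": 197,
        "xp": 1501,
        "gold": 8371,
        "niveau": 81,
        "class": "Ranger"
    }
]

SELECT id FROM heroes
[1, 2, 3, 4, 5, 6, 7]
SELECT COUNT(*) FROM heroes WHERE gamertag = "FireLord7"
1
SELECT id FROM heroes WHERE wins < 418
[1, 3, 4]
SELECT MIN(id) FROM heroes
1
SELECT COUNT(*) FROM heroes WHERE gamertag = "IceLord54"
1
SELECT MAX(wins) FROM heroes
418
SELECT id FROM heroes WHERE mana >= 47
[1, 4]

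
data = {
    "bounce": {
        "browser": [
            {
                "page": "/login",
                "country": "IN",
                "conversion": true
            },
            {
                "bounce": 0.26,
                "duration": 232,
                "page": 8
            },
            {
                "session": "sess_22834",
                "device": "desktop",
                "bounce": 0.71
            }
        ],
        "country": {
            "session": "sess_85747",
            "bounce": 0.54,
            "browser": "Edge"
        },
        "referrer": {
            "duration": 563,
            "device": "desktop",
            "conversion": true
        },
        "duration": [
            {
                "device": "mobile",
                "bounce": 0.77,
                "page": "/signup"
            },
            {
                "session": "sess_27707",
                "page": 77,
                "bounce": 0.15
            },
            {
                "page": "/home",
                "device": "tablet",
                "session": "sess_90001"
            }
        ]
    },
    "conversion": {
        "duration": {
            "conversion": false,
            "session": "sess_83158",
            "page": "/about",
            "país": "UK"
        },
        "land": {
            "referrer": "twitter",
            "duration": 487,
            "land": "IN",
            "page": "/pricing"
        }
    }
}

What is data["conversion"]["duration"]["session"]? "sess_83158"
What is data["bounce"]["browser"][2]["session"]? "sess_22834"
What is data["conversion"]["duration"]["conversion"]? False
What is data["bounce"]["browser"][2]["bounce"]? 0.71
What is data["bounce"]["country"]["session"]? "sess_85747"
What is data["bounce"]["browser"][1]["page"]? 8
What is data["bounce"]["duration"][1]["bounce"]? 0.15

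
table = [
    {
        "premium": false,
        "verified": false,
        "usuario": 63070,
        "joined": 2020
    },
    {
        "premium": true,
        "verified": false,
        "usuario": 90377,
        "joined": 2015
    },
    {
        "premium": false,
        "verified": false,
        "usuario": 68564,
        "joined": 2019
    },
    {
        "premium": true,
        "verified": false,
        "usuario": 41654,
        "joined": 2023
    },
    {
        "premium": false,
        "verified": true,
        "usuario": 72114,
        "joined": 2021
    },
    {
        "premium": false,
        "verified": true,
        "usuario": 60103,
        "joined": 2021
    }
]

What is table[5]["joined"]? 2021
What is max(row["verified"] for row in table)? True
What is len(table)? 6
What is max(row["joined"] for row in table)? 2023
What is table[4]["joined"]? 2021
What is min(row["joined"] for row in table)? 2015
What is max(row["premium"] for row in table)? True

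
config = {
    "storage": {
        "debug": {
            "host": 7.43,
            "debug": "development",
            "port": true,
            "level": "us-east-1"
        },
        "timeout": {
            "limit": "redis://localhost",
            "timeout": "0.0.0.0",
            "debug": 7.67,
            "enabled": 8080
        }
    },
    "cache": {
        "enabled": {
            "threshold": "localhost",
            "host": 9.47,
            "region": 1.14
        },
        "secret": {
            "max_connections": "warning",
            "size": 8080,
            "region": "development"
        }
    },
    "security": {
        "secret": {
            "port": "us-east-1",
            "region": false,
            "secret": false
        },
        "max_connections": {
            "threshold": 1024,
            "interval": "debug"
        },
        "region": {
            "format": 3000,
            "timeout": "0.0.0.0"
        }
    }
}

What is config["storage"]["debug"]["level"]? "us-east-1"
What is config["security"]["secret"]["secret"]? False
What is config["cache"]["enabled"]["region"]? 1.14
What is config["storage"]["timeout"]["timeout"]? "0.0.0.0"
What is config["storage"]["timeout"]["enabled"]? 8080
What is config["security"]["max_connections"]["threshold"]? 1024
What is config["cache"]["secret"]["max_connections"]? "warning"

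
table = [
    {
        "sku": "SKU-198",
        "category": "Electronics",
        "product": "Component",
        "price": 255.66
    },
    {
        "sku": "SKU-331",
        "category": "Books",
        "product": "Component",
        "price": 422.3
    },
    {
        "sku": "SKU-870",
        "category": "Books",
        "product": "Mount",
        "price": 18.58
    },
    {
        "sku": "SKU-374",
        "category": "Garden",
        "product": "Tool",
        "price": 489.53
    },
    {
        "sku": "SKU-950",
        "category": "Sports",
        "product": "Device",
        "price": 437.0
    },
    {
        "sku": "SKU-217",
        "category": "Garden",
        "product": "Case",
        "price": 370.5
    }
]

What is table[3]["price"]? 489.53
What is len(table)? 6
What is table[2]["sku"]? "SKU-870"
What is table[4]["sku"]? "SKU-950"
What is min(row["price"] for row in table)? 18.58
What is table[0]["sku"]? "SKU-198"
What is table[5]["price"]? 370.5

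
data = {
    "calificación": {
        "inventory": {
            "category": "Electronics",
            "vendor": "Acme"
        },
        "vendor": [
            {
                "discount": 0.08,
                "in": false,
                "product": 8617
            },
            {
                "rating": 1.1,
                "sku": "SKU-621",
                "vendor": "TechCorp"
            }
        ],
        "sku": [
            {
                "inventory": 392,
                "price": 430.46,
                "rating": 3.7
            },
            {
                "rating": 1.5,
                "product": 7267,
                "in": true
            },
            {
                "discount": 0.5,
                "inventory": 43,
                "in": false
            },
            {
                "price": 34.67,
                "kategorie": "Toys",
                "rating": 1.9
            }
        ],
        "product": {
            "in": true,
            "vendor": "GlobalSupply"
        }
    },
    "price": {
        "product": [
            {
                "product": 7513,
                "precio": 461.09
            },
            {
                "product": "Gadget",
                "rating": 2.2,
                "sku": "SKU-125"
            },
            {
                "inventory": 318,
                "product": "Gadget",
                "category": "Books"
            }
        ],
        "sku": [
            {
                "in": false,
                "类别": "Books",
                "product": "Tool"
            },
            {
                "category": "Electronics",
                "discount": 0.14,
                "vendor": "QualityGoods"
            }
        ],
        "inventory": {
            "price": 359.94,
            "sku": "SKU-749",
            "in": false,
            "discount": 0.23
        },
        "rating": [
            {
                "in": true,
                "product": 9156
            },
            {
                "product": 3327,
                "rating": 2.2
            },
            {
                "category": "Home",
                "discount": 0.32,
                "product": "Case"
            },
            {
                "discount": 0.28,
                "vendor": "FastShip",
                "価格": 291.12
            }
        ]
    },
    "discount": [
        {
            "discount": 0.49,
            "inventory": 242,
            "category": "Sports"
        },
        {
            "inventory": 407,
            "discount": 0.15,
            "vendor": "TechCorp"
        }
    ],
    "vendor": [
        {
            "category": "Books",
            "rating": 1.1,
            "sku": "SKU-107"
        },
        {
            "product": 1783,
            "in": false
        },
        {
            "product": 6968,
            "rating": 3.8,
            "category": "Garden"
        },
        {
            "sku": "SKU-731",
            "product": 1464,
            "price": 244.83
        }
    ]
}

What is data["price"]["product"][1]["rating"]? 2.2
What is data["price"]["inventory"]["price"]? 359.94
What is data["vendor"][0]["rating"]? 1.1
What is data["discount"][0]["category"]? "Sports"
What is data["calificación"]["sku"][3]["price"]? 34.67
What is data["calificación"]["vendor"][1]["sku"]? "SKU-621"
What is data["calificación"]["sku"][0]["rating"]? 3.7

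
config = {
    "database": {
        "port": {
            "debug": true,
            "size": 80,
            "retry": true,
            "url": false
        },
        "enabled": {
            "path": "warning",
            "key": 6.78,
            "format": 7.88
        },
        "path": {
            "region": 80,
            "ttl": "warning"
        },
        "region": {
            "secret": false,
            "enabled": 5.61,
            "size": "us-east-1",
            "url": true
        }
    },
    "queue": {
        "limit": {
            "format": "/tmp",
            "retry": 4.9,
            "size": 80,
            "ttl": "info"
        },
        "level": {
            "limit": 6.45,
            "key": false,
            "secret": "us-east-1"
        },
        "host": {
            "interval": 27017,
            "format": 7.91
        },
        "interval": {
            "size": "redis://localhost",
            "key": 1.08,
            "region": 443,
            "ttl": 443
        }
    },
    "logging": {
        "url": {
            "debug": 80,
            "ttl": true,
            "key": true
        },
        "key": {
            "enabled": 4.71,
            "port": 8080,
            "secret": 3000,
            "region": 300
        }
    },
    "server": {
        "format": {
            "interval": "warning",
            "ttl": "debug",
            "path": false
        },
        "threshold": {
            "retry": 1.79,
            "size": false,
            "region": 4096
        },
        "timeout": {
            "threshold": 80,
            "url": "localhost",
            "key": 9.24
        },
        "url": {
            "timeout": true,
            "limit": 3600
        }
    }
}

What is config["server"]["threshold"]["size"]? False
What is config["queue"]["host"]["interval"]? 27017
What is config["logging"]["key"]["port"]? 8080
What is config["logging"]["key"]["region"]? 300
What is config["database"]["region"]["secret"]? False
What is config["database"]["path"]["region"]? 80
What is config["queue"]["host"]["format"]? 7.91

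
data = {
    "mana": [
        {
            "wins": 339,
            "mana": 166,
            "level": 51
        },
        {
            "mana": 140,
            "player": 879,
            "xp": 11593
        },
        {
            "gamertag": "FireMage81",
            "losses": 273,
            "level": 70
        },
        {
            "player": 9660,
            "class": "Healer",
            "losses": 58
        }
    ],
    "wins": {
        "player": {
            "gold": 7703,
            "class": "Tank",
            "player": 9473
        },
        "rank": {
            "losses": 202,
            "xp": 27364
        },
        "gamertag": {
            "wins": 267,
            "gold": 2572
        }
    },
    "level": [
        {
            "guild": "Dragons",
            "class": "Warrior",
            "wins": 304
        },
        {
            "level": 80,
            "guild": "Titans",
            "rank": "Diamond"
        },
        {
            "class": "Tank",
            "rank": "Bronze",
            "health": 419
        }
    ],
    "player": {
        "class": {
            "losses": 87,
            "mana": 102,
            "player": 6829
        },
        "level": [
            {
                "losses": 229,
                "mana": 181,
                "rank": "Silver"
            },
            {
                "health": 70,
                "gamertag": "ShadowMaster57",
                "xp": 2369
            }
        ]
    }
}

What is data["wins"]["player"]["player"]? 9473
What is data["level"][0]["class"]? "Warrior"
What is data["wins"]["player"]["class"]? "Tank"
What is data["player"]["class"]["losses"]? 87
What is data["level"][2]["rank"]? "Bronze"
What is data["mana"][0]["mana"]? 166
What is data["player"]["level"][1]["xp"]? 2369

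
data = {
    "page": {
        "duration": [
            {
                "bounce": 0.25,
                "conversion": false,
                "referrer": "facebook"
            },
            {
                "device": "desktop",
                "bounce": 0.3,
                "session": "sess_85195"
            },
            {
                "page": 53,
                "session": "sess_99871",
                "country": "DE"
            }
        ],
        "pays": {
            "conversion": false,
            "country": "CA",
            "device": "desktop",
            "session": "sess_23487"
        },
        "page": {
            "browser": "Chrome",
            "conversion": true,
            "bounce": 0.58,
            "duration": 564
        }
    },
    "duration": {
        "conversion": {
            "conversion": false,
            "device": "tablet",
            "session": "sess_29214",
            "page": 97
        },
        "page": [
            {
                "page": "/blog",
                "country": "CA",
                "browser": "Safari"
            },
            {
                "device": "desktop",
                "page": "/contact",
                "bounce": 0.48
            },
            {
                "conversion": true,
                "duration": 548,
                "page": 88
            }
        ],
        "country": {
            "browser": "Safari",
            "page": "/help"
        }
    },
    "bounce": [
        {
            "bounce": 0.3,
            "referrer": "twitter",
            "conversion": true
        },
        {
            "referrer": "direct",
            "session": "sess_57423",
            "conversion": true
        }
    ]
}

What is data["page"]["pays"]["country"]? "CA"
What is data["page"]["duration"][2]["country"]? "DE"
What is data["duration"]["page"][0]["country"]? "CA"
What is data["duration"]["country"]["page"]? "/help"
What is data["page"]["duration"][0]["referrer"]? "facebook"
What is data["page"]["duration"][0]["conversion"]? False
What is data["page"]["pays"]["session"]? "sess_23487"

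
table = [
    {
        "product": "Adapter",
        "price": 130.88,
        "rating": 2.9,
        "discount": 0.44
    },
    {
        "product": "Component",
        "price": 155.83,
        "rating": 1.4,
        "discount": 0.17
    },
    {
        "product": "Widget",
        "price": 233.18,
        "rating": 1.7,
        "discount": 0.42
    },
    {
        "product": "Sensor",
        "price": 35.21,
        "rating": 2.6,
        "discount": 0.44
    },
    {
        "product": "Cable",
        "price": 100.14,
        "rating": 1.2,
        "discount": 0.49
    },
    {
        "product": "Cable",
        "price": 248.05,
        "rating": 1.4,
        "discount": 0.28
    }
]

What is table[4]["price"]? 100.14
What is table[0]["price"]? 130.88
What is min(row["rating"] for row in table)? 1.2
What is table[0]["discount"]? 0.44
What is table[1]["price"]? 155.83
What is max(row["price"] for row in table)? 248.05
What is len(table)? 6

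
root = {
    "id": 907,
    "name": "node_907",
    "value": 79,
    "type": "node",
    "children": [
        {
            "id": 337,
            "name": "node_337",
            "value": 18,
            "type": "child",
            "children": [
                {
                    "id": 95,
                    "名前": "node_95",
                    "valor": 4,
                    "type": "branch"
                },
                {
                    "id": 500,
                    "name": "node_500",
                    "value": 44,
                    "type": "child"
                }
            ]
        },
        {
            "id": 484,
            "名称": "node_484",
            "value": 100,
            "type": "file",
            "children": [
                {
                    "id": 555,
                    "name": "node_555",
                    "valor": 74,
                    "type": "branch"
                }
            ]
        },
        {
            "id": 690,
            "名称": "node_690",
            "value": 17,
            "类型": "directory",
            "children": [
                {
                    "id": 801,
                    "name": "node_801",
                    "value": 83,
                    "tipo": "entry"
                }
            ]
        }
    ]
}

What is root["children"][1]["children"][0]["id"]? 555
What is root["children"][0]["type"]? "child"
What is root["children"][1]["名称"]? "node_484"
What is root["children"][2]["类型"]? "directory"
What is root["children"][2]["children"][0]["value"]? 83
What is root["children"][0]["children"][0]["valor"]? 4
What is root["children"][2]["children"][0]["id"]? 801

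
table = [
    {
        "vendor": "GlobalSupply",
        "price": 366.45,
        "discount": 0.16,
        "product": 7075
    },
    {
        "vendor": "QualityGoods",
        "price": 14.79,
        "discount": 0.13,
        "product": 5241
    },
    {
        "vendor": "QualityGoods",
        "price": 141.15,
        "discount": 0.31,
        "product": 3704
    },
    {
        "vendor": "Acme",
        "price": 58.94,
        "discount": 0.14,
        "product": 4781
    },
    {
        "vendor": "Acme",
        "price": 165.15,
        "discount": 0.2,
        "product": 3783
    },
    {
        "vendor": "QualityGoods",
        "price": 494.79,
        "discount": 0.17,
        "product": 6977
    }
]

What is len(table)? 6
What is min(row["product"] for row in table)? 3704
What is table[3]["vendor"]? "Acme"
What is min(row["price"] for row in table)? 14.79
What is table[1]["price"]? 14.79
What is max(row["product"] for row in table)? 7075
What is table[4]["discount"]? 0.2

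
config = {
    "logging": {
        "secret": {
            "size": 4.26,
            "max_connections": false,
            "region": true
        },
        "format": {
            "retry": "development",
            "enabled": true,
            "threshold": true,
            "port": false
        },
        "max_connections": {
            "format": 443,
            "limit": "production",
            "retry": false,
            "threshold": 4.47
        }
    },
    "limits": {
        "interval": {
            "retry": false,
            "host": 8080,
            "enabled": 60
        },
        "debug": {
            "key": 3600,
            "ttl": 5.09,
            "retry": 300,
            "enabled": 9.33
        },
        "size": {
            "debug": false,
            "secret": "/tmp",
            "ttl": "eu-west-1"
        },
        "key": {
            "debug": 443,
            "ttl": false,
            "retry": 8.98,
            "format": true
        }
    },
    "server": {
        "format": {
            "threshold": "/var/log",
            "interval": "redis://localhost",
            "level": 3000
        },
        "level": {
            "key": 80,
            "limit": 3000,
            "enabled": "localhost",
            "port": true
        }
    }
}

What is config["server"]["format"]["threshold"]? "/var/log"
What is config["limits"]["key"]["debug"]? 443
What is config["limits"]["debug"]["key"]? 3600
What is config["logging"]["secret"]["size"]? 4.26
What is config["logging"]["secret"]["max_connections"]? False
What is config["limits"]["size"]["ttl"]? "eu-west-1"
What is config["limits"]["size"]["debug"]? False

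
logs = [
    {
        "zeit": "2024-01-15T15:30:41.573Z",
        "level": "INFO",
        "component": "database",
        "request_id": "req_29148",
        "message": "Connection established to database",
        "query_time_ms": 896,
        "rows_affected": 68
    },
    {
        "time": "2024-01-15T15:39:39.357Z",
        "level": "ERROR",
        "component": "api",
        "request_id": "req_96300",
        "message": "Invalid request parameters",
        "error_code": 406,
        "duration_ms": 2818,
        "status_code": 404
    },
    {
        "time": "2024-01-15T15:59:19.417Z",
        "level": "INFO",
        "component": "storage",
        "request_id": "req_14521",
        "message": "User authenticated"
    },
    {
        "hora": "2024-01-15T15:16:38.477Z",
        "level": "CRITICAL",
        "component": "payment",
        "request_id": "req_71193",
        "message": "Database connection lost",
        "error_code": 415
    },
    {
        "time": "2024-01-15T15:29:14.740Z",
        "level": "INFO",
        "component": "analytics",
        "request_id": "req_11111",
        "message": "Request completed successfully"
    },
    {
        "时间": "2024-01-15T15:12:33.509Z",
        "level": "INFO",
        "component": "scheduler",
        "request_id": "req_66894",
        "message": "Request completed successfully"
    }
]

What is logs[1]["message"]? "Invalid request parameters"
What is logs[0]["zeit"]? "2024-01-15T15:30:41.573Z"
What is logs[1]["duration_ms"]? 2818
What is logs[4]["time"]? "2024-01-15T15:29:14.740Z"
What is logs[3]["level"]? "CRITICAL"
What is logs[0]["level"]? "INFO"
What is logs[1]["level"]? "ERROR"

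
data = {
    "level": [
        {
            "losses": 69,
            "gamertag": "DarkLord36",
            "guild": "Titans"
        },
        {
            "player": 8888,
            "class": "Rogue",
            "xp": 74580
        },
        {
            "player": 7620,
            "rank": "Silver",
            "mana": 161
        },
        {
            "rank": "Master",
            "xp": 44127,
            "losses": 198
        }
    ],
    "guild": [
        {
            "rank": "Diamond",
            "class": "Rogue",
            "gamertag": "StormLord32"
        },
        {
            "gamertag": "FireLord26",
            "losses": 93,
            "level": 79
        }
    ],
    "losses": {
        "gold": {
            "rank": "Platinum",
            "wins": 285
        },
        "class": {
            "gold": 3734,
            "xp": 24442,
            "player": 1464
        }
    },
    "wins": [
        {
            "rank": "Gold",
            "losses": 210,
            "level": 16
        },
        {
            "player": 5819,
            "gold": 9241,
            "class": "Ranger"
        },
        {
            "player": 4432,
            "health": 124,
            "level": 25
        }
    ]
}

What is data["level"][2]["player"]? 7620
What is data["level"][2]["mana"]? 161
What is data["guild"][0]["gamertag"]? "StormLord32"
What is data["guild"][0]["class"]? "Rogue"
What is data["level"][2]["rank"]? "Silver"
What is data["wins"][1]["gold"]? 9241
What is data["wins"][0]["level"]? 16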